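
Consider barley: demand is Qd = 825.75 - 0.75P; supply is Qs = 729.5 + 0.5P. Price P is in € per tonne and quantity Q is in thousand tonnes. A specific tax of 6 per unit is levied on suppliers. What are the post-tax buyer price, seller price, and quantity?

With a tax of 6 on suppliers, they supply based on the net price P_s = P_b - 6, so Qs = 726.5 + 0.5P_b.
Equate demand and the shifted supply: 825.75 - 0.75P_b = 726.5 + 0.5P_b, giving 1.25P_b = 99.25, so P_b = 79.4.
So P_s = 73.4 and the quantity traded is Q = 825.75 - 0.75(79.4) = 766.2.

P_b = 79.4, P_s = 73.4, Q = 766.2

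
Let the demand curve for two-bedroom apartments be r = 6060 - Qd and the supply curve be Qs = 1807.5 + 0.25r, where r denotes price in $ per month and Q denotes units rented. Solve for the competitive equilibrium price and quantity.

In direct form, Qd = 6060 - r.
The market clears where 6060 - r = 1807.5 + 0.25r. Rearranging, 1.25r = 4252.5, hence r* = 3402.
Then Q* = 6060 - 3402 = 2658.

r* = 3402, Q* = 2658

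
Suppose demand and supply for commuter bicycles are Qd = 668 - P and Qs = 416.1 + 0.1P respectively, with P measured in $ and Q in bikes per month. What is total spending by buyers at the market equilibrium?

Total spending by buyers = 100531

The market clears where 668 - P = 416.1 + 0.1P. Rearranging, 1.1P = 251.9, hence P* = 229.
Plugging P* into demand: Q* = 668 - 229 = 439.
Total spending by buyers = P* × Q* = 229 × 439 = 100531.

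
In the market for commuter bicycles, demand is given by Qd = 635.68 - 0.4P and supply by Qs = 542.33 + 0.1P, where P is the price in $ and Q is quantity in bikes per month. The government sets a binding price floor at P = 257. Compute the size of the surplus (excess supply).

At P = 257: Qd = 532.88 and Qs = 568.03.
Surplus = Qs - Qd = 568.03 - 532.88 = 35.15.

Surplus = 35.15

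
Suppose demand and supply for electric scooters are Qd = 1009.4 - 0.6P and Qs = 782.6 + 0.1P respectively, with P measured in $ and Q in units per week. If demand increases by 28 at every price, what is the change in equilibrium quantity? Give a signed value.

ΔQ = 4

Set Qd = Qs: 1009.4 - 0.6P = 782.6 + 0.1P, so 226.8 = 0.7P and P* = 324.
Plugging P* into demand: Q* = 1009.4 - 0.6(324) = 815.
After the shift, demand is Qd = 1037.4 - 0.6P.
The new intersection has 254.8 = 0.7P, i.e. P = 364, Q = 819.
ΔQ = 819 - 815 = 4.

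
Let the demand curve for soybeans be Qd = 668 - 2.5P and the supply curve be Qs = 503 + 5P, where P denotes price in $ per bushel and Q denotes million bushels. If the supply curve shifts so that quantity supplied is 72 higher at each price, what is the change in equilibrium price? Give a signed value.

ΔP = -9.6

Set Qd = Qs: 668 - 2.5P = 503 + 5P, so 165 = 7.5P and P* = 22.
Plugging P* into demand: Q* = 668 - 2.5(22) = 613.
After the shift, supply is Qs = 575 + 5P.
New equilibrium: 93 = 7.5P, so P = 12.4 and Q = 637.
ΔP = 12.4 - 22 = -9.6.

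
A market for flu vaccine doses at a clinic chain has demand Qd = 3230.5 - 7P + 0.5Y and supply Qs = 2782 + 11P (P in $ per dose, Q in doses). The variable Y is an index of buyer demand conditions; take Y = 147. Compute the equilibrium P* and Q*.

P* = 29, Q* = 3101

With Y = 147, demand is Qd = 3304 - 7P.
Equating demand and supply, 3304 - 7P = 2782 + 11P gives 18P = 522, so P* = 29.
Plugging P* into demand: Q* = 3304 - 7(29) = 3101.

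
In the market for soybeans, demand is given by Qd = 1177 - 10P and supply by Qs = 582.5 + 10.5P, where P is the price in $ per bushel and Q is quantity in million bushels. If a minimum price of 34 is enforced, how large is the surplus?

At P = 34: Qd = 837 and Qs = 939.5.
Surplus = Qs - Qd = 939.5 - 837 = 102.5.

Surplus = 102.5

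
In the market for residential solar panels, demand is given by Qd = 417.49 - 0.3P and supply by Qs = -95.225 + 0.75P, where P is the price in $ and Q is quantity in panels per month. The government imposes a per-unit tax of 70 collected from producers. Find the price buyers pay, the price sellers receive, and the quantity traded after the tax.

P_b = 538.3, P_s = 468.3, Q = 256

With a tax of 70 on producers, they supply based on the net price P_s = P_b - 70, so Qs = -147.725 + 0.75P_b.
Market clearing requires 417.49 - 0.3P_b = -147.725 + 0.75P_b; hence 565.215 = 1.05P_b and P_b = 538.3.
So P_s = 468.3 and the quantity traded is Q = 417.49 - 0.3(538.3) = 256.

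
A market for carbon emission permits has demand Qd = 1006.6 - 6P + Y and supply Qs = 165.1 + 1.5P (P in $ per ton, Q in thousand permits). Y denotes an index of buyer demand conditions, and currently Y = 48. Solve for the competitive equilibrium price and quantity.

P* = 118.6, Q* = 343

With Y = 48, demand is Qd = 1054.6 - 6P.
Equating demand and supply, 1054.6 - 6P = 165.1 + 1.5P gives 7.5P = 889.5, so P* = 118.6.
Substitute back: Q* = 1054.6 - 6(118.6) = 343.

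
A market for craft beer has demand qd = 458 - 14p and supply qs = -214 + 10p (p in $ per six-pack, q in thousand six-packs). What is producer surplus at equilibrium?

Equating demand and supply, 458 - 14p = -214 + 10p gives 24p = 672, so p* = 28.
Then q* = 458 - 14(28) = 66.
Supply choke price (qs = 0): p = 21.4. Producer surplus = ½ × (28 - 21.4) × 66 = 217.8.

Producer surplus = 217.8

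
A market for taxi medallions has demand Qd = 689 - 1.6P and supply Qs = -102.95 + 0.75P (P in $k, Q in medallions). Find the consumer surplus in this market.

At equilibrium Qd = Qs, so 689 - 1.6P = -102.95 + 0.75P; collecting terms, 791.95 = 2.35P and P* = 337.
Substitute back: Q* = 689 - 1.6(337) = 149.8.
Demand choke price (Qd = 0): P = 689/1.6 = 430.625. Consumer surplus = ½ × (430.625 - 337) × 149.8 = 7012.5125.

Consumer surplus = 7012.5125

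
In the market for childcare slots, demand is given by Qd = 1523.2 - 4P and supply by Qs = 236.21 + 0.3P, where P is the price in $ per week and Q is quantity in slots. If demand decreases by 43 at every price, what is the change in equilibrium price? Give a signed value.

ΔP = -10

Equating demand and supply, 1523.2 - 4P = 236.21 + 0.3P gives 4.3P = 1286.99, so P* = 299.3.
Plugging P* into demand: Q* = 1523.2 - 4(299.3) = 326.
After the shift, demand is Qd = 1480.2 - 4P.
New equilibrium: 1243.99 = 4.3P, so P = 289.3 and Q = 323.
ΔP = 289.3 - 299.3 = -10.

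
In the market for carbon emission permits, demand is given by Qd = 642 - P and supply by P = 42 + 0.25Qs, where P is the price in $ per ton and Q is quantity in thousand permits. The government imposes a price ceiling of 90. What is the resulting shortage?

Shortage = 360

Inverting to quantity form: Qs = -168 + 4P.
Evaluating both curves at the ceiling price 90 gives Qd = 552, Qs = 192.
Shortage = Qd - Qs = 552 - 192 = 360.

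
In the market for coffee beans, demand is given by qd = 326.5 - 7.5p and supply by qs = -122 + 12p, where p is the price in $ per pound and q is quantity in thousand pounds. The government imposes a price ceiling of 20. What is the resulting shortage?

At p = 20: qd = 176.5 and qs = 118.
Shortage = qd - qs = 176.5 - 118 = 58.5.

Shortage = 58.5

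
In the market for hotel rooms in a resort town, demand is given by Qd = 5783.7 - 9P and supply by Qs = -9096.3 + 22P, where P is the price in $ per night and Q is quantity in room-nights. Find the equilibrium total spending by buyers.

At equilibrium Qd = Qs, so 5783.7 - 9P = -9096.3 + 22P; collecting terms, 14880 = 31P and P* = 480.
From the demand curve, Q* = 5783.7 - 9(480) = 1463.7.
Total spending by buyers = P* × Q* = 480 × 1463.7 = 702576.

Total spending by buyers = 702576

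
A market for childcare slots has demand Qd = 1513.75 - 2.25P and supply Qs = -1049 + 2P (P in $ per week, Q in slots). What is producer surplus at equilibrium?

Equating demand and supply, 1513.75 - 2.25P = -1049 + 2P gives 4.25P = 2562.75, so P* = 603.
Then Q* = 1513.75 - 2.25(603) = 157.
Supply choke price (Qs = 0): P = 524.5. Producer surplus = ½ × (603 - 524.5) × 157 = 6162.25.

Producer surplus = 6162.25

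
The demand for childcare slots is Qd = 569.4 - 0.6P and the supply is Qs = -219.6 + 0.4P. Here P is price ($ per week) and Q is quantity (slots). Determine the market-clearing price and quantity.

P* = 789, Q* = 96

The market clears where 569.4 - 0.6P = -219.6 + 0.4P. Rearranging, P = 789, hence P* = 789.
Substitute back: Q* = 569.4 - 0.6(789) = 96.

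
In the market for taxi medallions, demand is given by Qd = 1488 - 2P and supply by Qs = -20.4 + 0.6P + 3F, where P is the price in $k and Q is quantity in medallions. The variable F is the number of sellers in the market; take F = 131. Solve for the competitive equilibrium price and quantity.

P* = 429, Q* = 630

With F = 131, supply is Qs = 372.6 + 0.6P.
The market clears where 1488 - 2P = 372.6 + 0.6P. Rearranging, 2.6P = 1115.4, hence P* = 429.
Then Q* = 1488 - 2(429) = 630.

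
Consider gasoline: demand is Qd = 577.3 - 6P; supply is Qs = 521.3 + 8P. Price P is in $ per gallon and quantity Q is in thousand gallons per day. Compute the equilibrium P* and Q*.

P* = 4, Q* = 553.3

Set Qd = Qs: 577.3 - 6P = 521.3 + 8P, so 56 = 14P and P* = 4.
From the demand curve, Q* = 577.3 - 6(4) = 553.3.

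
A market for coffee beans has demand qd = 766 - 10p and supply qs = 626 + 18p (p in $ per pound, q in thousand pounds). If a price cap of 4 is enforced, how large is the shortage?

Shortage = 28

With p fixed at 4, quantity demanded is 726 and quantity supplied is 698.
Shortage = qd - qs = 726 - 698 = 28.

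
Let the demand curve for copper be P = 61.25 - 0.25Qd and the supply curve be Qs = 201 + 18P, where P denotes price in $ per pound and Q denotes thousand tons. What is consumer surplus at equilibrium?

Rewriting in direct form: Qd = 245 - 4P.
Equating demand and supply, 245 - 4P = 201 + 18P gives 22P = 44, so P* = 2.
Substitute back: Q* = 245 - 4(2) = 237.
Demand choke price (Qd = 0): P = 245/4 = 61.25. Consumer surplus = ½ × (61.25 - 2) × 237 = 7021.125.

Consumer surplus = 7021.125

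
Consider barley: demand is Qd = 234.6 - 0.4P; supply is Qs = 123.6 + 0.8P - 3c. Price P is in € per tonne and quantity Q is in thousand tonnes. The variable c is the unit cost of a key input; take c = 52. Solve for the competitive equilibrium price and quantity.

P* = 222.5, Q* = 145.6

With c = 52, supply is Qs = -32.4 + 0.8P.
The market clears where 234.6 - 0.4P = -32.4 + 0.8P. Rearranging, 1.2P = 267, hence P* = 222.5.
Then Q* = 234.6 - 0.4(222.5) = 145.6.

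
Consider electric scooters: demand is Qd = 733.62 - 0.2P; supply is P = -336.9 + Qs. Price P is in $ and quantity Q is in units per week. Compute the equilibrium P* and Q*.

Inverting to quantity form: Qs = 336.9 + P.
At equilibrium Qd = Qs, so 733.62 - 0.2P = 336.9 + P; collecting terms, 396.72 = 1.2P and P* = 330.6.
From the demand curve, Q* = 733.62 - 0.2(330.6) = 667.5.

P* = 330.6, Q* = 667.5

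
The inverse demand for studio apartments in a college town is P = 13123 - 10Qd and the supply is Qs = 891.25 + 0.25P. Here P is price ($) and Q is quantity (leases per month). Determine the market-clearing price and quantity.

Solving each curve for Q: Qd = 1312.3 - 0.1P.
At equilibrium Qd = Qs, so 1312.3 - 0.1P = 891.25 + 0.25P; collecting terms, 421.05 = 0.35P and P* = 1203.
From the demand curve, Q* = 1312.3 - 0.1(1203) = 1192.

P* = 1203, Q* = 1192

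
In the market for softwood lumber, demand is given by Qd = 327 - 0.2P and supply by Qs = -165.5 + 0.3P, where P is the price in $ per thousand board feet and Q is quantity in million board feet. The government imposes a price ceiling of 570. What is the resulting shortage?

Shortage = 207.5

Evaluating both curves at the ceiling price 570 gives Qd = 213, Qs = 5.5.
Shortage = Qd - Qs = 213 - 5.5 = 207.5.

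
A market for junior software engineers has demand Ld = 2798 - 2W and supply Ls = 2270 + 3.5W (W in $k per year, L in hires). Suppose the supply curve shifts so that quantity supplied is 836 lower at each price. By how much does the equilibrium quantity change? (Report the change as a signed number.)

ΔL = -304

Set Ld = Ls: 2798 - 2W = 2270 + 3.5W, so 528 = 5.5W and W* = 96.
Plugging W* into demand: L* = 2798 - 2(96) = 2606.
After the shift, supply is Ls = 1434 + 3.5W.
Re-solving, 5.5W = 1364 gives W = 248 and L = 2302.
ΔL = 2302 - 2606 = -304.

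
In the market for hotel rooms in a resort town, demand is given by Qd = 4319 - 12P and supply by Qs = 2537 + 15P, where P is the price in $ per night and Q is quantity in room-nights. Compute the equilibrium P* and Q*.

P* = 66, Q* = 3527

Set Qd = Qs: 4319 - 12P = 2537 + 15P, so 1782 = 27P and P* = 66.
Then Q* = 4319 - 12(66) = 3527.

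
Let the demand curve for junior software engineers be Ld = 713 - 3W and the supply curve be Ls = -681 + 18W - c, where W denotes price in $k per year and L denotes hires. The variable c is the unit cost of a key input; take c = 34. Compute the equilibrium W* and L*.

With c = 34, supply is Ls = -715 + 18W.
Set Ld = Ls: 713 - 3W = -715 + 18W, so 1428 = 21W and W* = 68.
Then L* = 713 - 3(68) = 509.

W* = 68, L* = 509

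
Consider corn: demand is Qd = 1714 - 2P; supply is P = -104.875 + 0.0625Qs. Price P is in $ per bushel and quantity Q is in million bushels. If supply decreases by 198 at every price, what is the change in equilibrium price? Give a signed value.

Solving each curve for Q: Qs = 1678 + 16P.
Set Qd = Qs: 1714 - 2P = 1678 + 16P, so 36 = 18P and P* = 2.
Substitute back: Q* = 1714 - 2(2) = 1710.
After the shift, supply is Qs = 1480 + 16P.
Re-solving, 18P = 234 gives P = 13 and Q = 1688.
ΔP = 13 - 2 = 11.

ΔP = 11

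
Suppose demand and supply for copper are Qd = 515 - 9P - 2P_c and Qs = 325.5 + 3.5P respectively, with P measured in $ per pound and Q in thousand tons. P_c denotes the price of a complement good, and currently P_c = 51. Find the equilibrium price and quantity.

P* = 7, Q* = 350

With P_c = 51, demand is Qd = 413 - 9P.
The market clears where 413 - 9P = 325.5 + 3.5P. Rearranging, 12.5P = 87.5, hence P* = 7.
Plugging P* into demand: Q* = 413 - 9(7) = 350.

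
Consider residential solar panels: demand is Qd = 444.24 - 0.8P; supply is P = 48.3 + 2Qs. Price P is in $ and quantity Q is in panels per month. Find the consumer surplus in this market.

Rewriting in direct form: Qs = -24.15 + 0.5P.
At equilibrium Qd = Qs, so 444.24 - 0.8P = -24.15 + 0.5P; collecting terms, 468.39 = 1.3P and P* = 360.3.
Plugging P* into demand: Q* = 444.24 - 0.8(360.3) = 156.
Demand choke price (Qd = 0): P = 444.24/0.8 = 555.3. Consumer surplus = ½ × (555.3 - 360.3) × 156 = 15210.

Consumer surplus = 15210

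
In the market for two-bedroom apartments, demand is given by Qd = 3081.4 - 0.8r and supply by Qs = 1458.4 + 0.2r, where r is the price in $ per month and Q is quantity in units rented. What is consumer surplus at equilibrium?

Consumer surplus = 1986930.625

At equilibrium Qd = Qs, so 3081.4 - 0.8r = 1458.4 + 0.2r; collecting terms, 1623 = r and r* = 1623.
Substitute back: Q* = 3081.4 - 0.8(1623) = 1783.
Demand choke price (Qd = 0): r = 3081.4/0.8 = 3851.75. Consumer surplus = ½ × (3851.75 - 1623) × 1783 = 1986930.625.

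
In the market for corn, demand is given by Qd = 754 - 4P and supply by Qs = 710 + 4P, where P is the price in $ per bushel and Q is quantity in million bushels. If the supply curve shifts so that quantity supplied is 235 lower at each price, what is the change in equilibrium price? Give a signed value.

Set Qd = Qs: 754 - 4P = 710 + 4P, so 44 = 8P and P* = 5.5.
Substitute back: Q* = 754 - 4(5.5) = 732.
After the shift, supply is Qs = 475 + 4P.
Re-solving, 8P = 279 gives P = 34.875 and Q = 614.5.
ΔP = 34.875 - 5.5 = 29.375.

ΔP = 29.375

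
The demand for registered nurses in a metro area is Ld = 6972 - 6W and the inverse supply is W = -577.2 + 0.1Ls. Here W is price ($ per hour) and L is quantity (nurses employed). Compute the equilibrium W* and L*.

W* = 75, L* = 6522

Solving each curve for L: Ls = 5772 + 10W.
The market clears where 6972 - 6W = 5772 + 10W. Rearranging, 16W = 1200, hence W* = 75.
From the demand curve, L* = 6972 - 6(75) = 6522.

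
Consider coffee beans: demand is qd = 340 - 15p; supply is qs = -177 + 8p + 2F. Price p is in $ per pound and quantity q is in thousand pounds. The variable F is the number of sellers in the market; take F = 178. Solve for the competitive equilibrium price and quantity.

With F = 178, supply is qs = 179 + 8p.
Equating demand and supply, 340 - 15p = 179 + 8p gives 23p = 161, so p* = 7.
From the demand curve, q* = 340 - 15(7) = 235.

p* = 7, q* = 235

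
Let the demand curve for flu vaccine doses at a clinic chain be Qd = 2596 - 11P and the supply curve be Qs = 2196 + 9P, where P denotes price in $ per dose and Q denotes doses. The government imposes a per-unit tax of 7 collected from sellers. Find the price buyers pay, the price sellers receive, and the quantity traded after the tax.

P_b = 23.15, P_s = 16.15, Q = 2341.35

Sellers keep P_s = P_b - 7 per unit, so supply in terms of the buyer price is Qs = 2133 + 9P_b.
Set Qd = Qs: 2596 - 11P_b = 2133 + 9P_b, so 463 = 20P_b and P_b = 23.15.
Then P_s = 23.15 - 7 = 16.15 and Q = 2596 - 11(23.15) = 2341.35.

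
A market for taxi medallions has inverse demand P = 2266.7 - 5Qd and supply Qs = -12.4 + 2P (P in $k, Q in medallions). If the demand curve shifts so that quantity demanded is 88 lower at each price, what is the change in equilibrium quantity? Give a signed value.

Rewriting in direct form: Qd = 453.34 - 0.2P.
The market clears where 453.34 - 0.2P = -12.4 + 2P. Rearranging, 2.2P = 465.74, hence P* = 211.7.
Substitute back: Q* = 453.34 - 0.2(211.7) = 411.
After the shift, demand is Qd = 365.34 - 0.2P.
Re-solving, 2.2P = 377.74 gives P = 171.7 and Q = 331.
ΔQ = 331 - 411 = -80.

ΔQ = -80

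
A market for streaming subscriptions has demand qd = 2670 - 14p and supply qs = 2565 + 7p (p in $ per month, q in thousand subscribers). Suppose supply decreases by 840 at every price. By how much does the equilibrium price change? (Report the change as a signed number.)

Δp = 40

Set qd = qs: 2670 - 14p = 2565 + 7p, so 105 = 21p and p* = 5.
From the demand curve, q* = 2670 - 14(5) = 2600.
After the shift, supply is qs = 1725 + 7p.
Re-solving, 21p = 945 gives p = 45 and q = 2040.
Δp = 45 - 5 = 40.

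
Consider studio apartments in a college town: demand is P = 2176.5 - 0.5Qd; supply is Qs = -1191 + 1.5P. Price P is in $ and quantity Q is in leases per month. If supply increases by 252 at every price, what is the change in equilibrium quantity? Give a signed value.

ΔQ = 144

Inverting to quantity form: Qd = 4353 - 2P.
At equilibrium Qd = Qs, so 4353 - 2P = -1191 + 1.5P; collecting terms, 5544 = 3.5P and P* = 1584.
Then Q* = 4353 - 2(1584) = 1185.
After the shift, supply is Qs = -939 + 1.5P.
Re-solving, 3.5P = 5292 gives P = 1512 and Q = 1329.
ΔQ = 1329 - 1185 = 144.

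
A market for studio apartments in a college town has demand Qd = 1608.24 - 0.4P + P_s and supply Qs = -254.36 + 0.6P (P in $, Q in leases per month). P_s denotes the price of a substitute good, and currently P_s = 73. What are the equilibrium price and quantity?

With P_s = 73, demand is Qd = 1681.24 - 0.4P.
At equilibrium Qd = Qs, so 1681.24 - 0.4P = -254.36 + 0.6P; collecting terms, 1935.6 = P and P* = 1935.6.
From the demand curve, Q* = 1681.24 - 0.4(1935.6) = 907.

P* = 1935.6, Q* = 907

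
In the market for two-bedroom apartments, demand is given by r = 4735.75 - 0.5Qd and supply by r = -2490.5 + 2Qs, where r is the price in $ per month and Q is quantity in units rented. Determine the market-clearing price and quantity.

Solving each curve for Q: Qd = 9471.5 - 2r and Qs = 1245.25 + 0.5r.
Equating demand and supply, 9471.5 - 2r = 1245.25 + 0.5r gives 2.5r = 8226.25, so r* = 3290.5.
Plugging r* into demand: Q* = 9471.5 - 2(3290.5) = 2890.5.

r* = 3290.5, Q* = 2890.5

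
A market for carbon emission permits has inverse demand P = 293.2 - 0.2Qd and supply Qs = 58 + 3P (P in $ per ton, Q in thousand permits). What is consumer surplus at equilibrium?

Consumer surplus = 34339.6

Rewriting in direct form: Qd = 1466 - 5P.
At equilibrium Qd = Qs, so 1466 - 5P = 58 + 3P; collecting terms, 1408 = 8P and P* = 176.
From the demand curve, Q* = 1466 - 5(176) = 586.
Demand choke price (Qd = 0): P = 1466/5 = 293.2. Consumer surplus = ½ × (293.2 - 176) × 586 = 34339.6.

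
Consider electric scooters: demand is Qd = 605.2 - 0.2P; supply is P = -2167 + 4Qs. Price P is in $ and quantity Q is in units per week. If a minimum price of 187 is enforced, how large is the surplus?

Surplus = 20.7

Solving each curve for Q: Qs = 541.75 + 0.25P.
With P fixed at 187, quantity demanded is 567.8 and quantity supplied is 588.5.
Surplus = Qs - Qd = 588.5 - 567.8 = 20.7.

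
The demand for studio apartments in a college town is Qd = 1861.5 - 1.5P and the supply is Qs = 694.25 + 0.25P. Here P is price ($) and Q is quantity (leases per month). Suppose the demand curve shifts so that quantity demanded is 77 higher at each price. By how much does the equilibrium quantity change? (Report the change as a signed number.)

ΔQ = 11

The market clears where 1861.5 - 1.5P = 694.25 + 0.25P. Rearranging, 1.75P = 1167.25, hence P* = 667.
From the demand curve, Q* = 1861.5 - 1.5(667) = 861.
After the shift, demand is Qd = 1938.5 - 1.5P.
Re-solving, 1.75P = 1244.25 gives P = 711 and Q = 872.
ΔQ = 872 - 861 = 11.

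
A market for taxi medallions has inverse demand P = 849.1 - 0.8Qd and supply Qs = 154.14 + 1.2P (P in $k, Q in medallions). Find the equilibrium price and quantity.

Inverting to quantity form: Qd = 1061.375 - 1.25P.
Set Qd = Qs: 1061.375 - 1.25P = 154.14 + 1.2P, so 907.235 = 2.45P and P* = 370.3.
Substitute back: Q* = 1061.375 - 1.25(370.3) = 598.5.

P* = 370.3, Q* = 598.5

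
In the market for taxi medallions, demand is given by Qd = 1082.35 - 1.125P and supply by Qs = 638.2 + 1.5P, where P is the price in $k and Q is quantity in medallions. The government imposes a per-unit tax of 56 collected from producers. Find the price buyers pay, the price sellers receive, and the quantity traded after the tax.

Producers keep P_s = P_b - 56 per unit, so supply in terms of the buyer price is Qs = 554.2 + 1.5P_b.
Set Qd = Qs: 1082.35 - 1.125P_b = 554.2 + 1.5P_b, so 528.15 = 2.625P_b and P_b = 201.2.
Then P_s = 201.2 - 56 = 145.2 and Q = 1082.35 - 1.125(201.2) = 856.

P_b = 201.2, P_s = 145.2, Q = 856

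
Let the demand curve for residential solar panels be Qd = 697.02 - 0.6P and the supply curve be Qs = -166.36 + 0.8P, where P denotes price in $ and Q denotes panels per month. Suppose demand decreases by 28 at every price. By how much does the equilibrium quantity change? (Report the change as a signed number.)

ΔQ = -16

The market clears where 697.02 - 0.6P = -166.36 + 0.8P. Rearranging, 1.4P = 863.38, hence P* = 616.7.
Plugging P* into demand: Q* = 697.02 - 0.6(616.7) = 327.
After the shift, demand is Qd = 669.02 - 0.6P.
Re-solving, 1.4P = 835.38 gives P = 596.7 and Q = 311.
ΔQ = 311 - 327 = -16.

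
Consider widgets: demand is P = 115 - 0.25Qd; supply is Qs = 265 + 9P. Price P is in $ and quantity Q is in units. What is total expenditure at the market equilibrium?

In direct form, Qd = 460 - 4P.
Equating demand and supply, 460 - 4P = 265 + 9P gives 13P = 195, so P* = 15.
From the demand curve, Q* = 460 - 4(15) = 400.
Total expenditure = P* × Q* = 15 × 400 = 6000.

Total expenditure = 6000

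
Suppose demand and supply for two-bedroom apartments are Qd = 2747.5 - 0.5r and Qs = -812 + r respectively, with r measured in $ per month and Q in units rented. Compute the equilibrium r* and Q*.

r* = 2373, Q* = 1561

The market clears where 2747.5 - 0.5r = -812 + r. Rearranging, 1.5r = 3559.5, hence r* = 2373.
Then Q* = 2747.5 - 0.5(2373) = 1561.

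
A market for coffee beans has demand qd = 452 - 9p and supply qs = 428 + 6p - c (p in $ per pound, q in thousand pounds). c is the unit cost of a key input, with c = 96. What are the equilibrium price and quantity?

p* = 8, q* = 380

With c = 96, supply is qs = 332 + 6p.
Set qd = qs: 452 - 9p = 332 + 6p, so 120 = 15p and p* = 8.
From the demand curve, q* = 452 - 9(8) = 380.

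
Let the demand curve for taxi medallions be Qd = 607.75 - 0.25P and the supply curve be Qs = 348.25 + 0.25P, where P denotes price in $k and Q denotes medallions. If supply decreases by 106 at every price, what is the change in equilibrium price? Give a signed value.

ΔP = 212

The market clears where 607.75 - 0.25P = 348.25 + 0.25P. Rearranging, 0.5P = 259.5, hence P* = 519.
Then Q* = 607.75 - 0.25(519) = 478.
After the shift, supply is Qs = 242.25 + 0.25P.
The new intersection has 365.5 = 0.5P, i.e. P = 731, Q = 425.
ΔP = 731 - 519 = 212.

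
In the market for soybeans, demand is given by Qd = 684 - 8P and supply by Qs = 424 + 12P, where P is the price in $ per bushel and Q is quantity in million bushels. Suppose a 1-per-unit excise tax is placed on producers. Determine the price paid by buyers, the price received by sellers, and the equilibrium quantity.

Producers keep P_s = P_b - 1 per unit, so supply in terms of the buyer price is Qs = 412 + 12P_b.
Set Qd = Qs: 684 - 8P_b = 412 + 12P_b, so 272 = 20P_b and P_b = 13.6.
So P_s = 12.6 and the quantity traded is Q = 684 - 8(13.6) = 575.2.

P_b = 13.6, P_s = 12.6, Q = 575.2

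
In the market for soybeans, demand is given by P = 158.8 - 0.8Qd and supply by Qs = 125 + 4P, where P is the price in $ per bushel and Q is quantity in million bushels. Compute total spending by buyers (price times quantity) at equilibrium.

Total spending by buyers = 2534

Rewriting in direct form: Qd = 198.5 - 1.25P.
Set Qd = Qs: 198.5 - 1.25P = 125 + 4P, so 73.5 = 5.25P and P* = 14.
From the demand curve, Q* = 198.5 - 1.25(14) = 181.
Total spending by buyers = P* × Q* = 14 × 181 = 2534.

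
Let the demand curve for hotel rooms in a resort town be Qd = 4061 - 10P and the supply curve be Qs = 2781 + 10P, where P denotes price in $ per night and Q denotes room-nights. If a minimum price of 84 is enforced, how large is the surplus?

With P fixed at 84, quantity demanded is 3221 and quantity supplied is 3621.
Surplus = Qs - Qd = 3621 - 3221 = 400.

Surplus = 400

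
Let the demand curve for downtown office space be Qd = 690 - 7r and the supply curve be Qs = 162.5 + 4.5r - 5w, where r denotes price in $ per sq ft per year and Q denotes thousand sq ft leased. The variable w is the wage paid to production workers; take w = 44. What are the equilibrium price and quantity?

r* = 65, Q* = 235

With w = 44, supply is Qs = -57.5 + 4.5r.
Set Qd = Qs: 690 - 7r = -57.5 + 4.5r, so 747.5 = 11.5r and r* = 65.
Substitute back: Q* = 690 - 7(65) = 235.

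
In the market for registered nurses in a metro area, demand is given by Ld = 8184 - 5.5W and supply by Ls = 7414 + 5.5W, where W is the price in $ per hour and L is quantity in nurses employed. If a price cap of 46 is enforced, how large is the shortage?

Shortage = 264

Evaluating both curves at the ceiling price 46 gives Ld = 7931, Ls = 7667.
Shortage = Ld - Ls = 7931 - 7667 = 264.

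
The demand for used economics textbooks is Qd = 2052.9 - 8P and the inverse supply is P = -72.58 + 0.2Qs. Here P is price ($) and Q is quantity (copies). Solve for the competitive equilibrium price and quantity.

P* = 130, Q* = 1012.9

Inverting to quantity form: Qs = 362.9 + 5P.
At equilibrium Qd = Qs, so 2052.9 - 8P = 362.9 + 5P; collecting terms, 1690 = 13P and P* = 130.
Substitute back: Q* = 2052.9 - 8(130) = 1012.9.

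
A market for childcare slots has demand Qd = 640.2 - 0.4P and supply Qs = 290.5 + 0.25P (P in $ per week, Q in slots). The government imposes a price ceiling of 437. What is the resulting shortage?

Shortage = 65.65

At P = 437: Qd = 465.4 and Qs = 399.75.
Shortage = Qd - Qs = 465.4 - 399.75 = 65.65.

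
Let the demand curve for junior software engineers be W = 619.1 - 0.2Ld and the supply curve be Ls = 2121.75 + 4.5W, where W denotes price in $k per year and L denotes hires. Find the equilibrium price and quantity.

W* = 102.5, L* = 2583

Rewriting in direct form: Ld = 3095.5 - 5W.
Equating demand and supply, 3095.5 - 5W = 2121.75 + 4.5W gives 9.5W = 973.75, so W* = 102.5.
Plugging W* into demand: L* = 3095.5 - 5(102.5) = 2583.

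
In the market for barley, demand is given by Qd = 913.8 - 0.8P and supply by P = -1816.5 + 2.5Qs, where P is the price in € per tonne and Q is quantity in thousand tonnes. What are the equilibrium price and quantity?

P* = 156, Q* = 789

Rewriting in direct form: Qs = 726.6 + 0.4P.
Equating demand and supply, 913.8 - 0.8P = 726.6 + 0.4P gives 1.2P = 187.2, so P* = 156.
Then Q* = 913.8 - 0.8(156) = 789.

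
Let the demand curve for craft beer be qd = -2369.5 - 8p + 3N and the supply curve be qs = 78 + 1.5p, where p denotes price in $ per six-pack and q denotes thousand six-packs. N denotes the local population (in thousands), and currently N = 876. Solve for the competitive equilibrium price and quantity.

With N = 876, demand is qd = 258.5 - 8p.
Equating demand and supply, 258.5 - 8p = 78 + 1.5p gives 9.5p = 180.5, so p* = 19.
Substitute back: q* = 258.5 - 8(19) = 106.5.

p* = 19, q* = 106.5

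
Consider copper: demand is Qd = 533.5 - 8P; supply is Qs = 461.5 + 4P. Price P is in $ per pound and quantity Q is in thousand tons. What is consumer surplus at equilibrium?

Consumer surplus = 14731.890625

Set Qd = Qs: 533.5 - 8P = 461.5 + 4P, so 72 = 12P and P* = 6.
From the demand curve, Q* = 533.5 - 8(6) = 485.5.
Demand choke price (Qd = 0): P = 533.5/8 = 66.6875. Consumer surplus = ½ × (66.6875 - 6) × 485.5 = 14731.890625.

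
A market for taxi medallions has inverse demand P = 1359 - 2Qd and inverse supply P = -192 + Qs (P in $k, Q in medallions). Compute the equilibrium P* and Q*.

In direct form, Qd = 679.5 - 0.5P and Qs = 192 + P.
The market clears where 679.5 - 0.5P = 192 + P. Rearranging, 1.5P = 487.5, hence P* = 325.
Substitute back: Q* = 679.5 - 0.5(325) = 517.

P* = 325, Q* = 517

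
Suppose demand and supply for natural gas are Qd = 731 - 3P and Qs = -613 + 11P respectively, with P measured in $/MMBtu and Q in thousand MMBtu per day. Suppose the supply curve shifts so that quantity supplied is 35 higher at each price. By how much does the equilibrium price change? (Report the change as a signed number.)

ΔP = -2.5

Set Qd = Qs: 731 - 3P = -613 + 11P, so 1344 = 14P and P* = 96.
Plugging P* into demand: Q* = 731 - 3(96) = 443.
After the shift, supply is Qs = -578 + 11P.
New equilibrium: 1309 = 14P, so P = 93.5 and Q = 450.5.
ΔP = 93.5 - 96 = -2.5.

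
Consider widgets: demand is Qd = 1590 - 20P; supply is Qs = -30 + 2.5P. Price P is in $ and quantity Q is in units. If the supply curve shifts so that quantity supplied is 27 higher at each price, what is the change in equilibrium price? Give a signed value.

ΔP = -1.2

Set Qd = Qs: 1590 - 20P = -30 + 2.5P, so 1620 = 22.5P and P* = 72.
Then Q* = 1590 - 20(72) = 150.
After the shift, supply is Qs = -3 + 2.5P.
Re-solving, 22.5P = 1593 gives P = 70.8 and Q = 174.
ΔP = 70.8 - 72 = -1.2.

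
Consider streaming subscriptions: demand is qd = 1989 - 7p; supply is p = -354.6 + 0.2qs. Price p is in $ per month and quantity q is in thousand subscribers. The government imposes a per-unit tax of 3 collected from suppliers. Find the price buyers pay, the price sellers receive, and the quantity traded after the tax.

p_b = 19.25, p_s = 16.25, q = 1854.25

Solving each curve for q: qs = 1773 + 5p.
With a tax of 3 on suppliers, they supply based on the net price p_s = p_b - 3, so qs = 1758 + 5p_b.
Set qd = qs: 1989 - 7p_b = 1758 + 5p_b, so 231 = 12p_b and p_b = 19.25.
Then p_s = 19.25 - 3 = 16.25 and q = 1989 - 7(19.25) = 1854.25.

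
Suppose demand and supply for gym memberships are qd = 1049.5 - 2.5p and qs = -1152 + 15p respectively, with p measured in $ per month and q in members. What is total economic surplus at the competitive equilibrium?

Equating demand and supply, 1049.5 - 2.5p = -1152 + 15p gives 17.5p = 2201.5, so p* = 125.8.
From the demand curve, q* = 1049.5 - 2.5(125.8) = 735.
Demand choke price = 419.8; supply choke price = 76.8. CS = ½(419.8 - 125.8)(735) = 108045; PS = ½(125.8 - 76.8)(735) = 18007.5. Total surplus = 126052.5.

Total surplus = 126052.5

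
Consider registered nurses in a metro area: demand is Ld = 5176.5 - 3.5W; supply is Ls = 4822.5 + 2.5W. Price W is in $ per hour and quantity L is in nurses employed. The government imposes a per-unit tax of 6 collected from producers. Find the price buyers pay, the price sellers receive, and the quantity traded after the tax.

W_b = 61.5, W_s = 55.5, L = 4961.25

The tax drives a wedge W_b - W_s = 6. Substituting W_s = W_b - 6 into supply: Ls = 4807.5 + 2.5W_b.
Market clearing requires 5176.5 - 3.5W_b = 4807.5 + 2.5W_b; hence 369 = 6W_b and W_b = 61.5.
Then W_s = 61.5 - 6 = 55.5 and L = 5176.5 - 3.5(61.5) = 4961.25.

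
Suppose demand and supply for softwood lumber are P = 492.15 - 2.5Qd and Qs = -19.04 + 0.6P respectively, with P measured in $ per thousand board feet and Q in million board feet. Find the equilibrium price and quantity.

P* = 215.9, Q* = 110.5

Solving each curve for Q: Qd = 196.86 - 0.4P.
Set Qd = Qs: 196.86 - 0.4P = -19.04 + 0.6P, so 215.9 = P and P* = 215.9.
Plugging P* into demand: Q* = 196.86 - 0.4(215.9) = 110.5.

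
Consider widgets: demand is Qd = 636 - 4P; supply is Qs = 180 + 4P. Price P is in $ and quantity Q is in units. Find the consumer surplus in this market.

At equilibrium Qd = Qs, so 636 - 4P = 180 + 4P; collecting terms, 456 = 8P and P* = 57.
Plugging P* into demand: Q* = 636 - 4(57) = 408.
Demand choke price (Qd = 0): P = 636/4 = 159. Consumer surplus = ½ × (159 - 57) × 408 = 20808.

Consumer surplus = 20808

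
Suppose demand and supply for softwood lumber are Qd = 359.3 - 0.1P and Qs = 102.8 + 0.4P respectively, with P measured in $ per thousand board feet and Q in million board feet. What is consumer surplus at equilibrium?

Consumer surplus = 474320

The market clears where 359.3 - 0.1P = 102.8 + 0.4P. Rearranging, 0.5P = 256.5, hence P* = 513.
Plugging P* into demand: Q* = 359.3 - 0.1(513) = 308.
Demand choke price (Qd = 0): P = 359.3/0.1 = 3593. Consumer surplus = ½ × (3593 - 513) × 308 = 474320.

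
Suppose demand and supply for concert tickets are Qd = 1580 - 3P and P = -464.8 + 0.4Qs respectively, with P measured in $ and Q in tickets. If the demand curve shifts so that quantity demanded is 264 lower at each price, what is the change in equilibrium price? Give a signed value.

In direct form, Qs = 1162 + 2.5P.
Equating demand and supply, 1580 - 3P = 1162 + 2.5P gives 5.5P = 418, so P* = 76.
Substitute back: Q* = 1580 - 3(76) = 1352.
After the shift, demand is Qd = 1316 - 3P.
New equilibrium: 154 = 5.5P, so P = 28 and Q = 1232.
ΔP = 28 - 76 = -48.

ΔP = -48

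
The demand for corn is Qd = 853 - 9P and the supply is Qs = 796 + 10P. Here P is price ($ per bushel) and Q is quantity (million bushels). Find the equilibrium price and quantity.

P* = 3, Q* = 826

Set Qd = Qs: 853 - 9P = 796 + 10P, so 57 = 19P and P* = 3.
Substitute back: Q* = 853 - 9(3) = 826.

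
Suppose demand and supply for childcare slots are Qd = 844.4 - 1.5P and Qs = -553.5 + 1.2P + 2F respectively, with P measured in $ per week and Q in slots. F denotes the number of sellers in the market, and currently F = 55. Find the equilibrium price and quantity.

P* = 477, Q* = 128.9

With F = 55, supply is Qs = -443.5 + 1.2P.
The market clears where 844.4 - 1.5P = -443.5 + 1.2P. Rearranging, 2.7P = 1287.9, hence P* = 477.
From the demand curve, Q* = 844.4 - 1.5(477) = 128.9.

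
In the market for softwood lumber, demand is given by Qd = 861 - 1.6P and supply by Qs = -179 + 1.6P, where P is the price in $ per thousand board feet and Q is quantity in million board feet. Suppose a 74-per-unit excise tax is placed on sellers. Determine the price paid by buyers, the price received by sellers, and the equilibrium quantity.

With a tax of 74 on sellers, they supply based on the net price P_s = P_b - 74, so Qs = -297.4 + 1.6P_b.
Set Qd = Qs: 861 - 1.6P_b = -297.4 + 1.6P_b, so 1158.4 = 3.2P_b and P_b = 362.
So P_s = 288 and the quantity traded is Q = 861 - 1.6(362) = 281.8.

P_b = 362, P_s = 288, Q = 281.8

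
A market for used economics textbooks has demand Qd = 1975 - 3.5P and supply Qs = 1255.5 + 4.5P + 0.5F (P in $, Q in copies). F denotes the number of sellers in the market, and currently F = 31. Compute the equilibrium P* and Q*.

With F = 31, supply is Qs = 1271 + 4.5P.
The market clears where 1975 - 3.5P = 1271 + 4.5P. Rearranging, 8P = 704, hence P* = 88.
Then Q* = 1975 - 3.5(88) = 1667.

P* = 88, Q* = 1667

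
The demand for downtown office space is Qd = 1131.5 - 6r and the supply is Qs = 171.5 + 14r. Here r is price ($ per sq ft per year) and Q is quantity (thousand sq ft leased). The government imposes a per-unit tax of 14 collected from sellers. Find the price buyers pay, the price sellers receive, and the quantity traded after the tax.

r_b = 57.8, r_s = 43.8, Q = 784.7

Sellers keep r_s = r_b - 14 per unit, so supply in terms of the buyer price is Qs = -24.5 + 14r_b.
Set Qd = Qs: 1131.5 - 6r_b = -24.5 + 14r_b, so 1156 = 20r_b and r_b = 57.8.
So r_s = 43.8 and the quantity traded is Q = 1131.5 - 6(57.8) = 784.7.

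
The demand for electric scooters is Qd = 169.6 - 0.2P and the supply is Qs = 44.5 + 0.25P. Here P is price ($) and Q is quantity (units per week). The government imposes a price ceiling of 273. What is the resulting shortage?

With P fixed at 273, quantity demanded is 115 and quantity supplied is 112.75.
Shortage = Qd - Qs = 115 - 112.75 = 2.25.

Shortage = 2.25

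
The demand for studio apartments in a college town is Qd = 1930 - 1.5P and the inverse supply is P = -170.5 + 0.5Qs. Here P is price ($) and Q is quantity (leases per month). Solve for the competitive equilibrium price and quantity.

P* = 454, Q* = 1249

Rewriting in direct form: Qs = 341 + 2P.
Set Qd = Qs: 1930 - 1.5P = 341 + 2P, so 1589 = 3.5P and P* = 454.
From the demand curve, Q* = 1930 - 1.5(454) = 1249.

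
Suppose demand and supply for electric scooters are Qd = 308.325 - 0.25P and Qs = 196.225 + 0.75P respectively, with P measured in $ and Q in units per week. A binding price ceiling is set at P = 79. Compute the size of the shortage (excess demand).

Shortage = 33.1

With P fixed at 79, quantity demanded is 288.575 and quantity supplied is 255.475.
Shortage = Qd - Qs = 288.575 - 255.475 = 33.1.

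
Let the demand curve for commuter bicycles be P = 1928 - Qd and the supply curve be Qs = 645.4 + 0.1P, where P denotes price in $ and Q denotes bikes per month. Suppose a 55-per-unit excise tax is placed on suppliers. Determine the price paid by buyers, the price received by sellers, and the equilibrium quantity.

P_b = 1171, P_s = 1116, Q = 757

In direct form, Qd = 1928 - P.
Suppliers keep P_s = P_b - 55 per unit, so supply in terms of the buyer price is Qs = 639.9 + 0.1P_b.
Market clearing requires 1928 - P_b = 639.9 + 0.1P_b; hence 1288.1 = 1.1P_b and P_b = 1171.
Then P_s = 1171 - 55 = 1116 and Q = 1928 - 1171 = 757.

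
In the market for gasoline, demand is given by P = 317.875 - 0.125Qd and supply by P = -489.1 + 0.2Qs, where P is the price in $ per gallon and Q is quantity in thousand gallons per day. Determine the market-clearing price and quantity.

In direct form, Qd = 2543 - 8P and Qs = 2445.5 + 5P.
At equilibrium Qd = Qs, so 2543 - 8P = 2445.5 + 5P; collecting terms, 97.5 = 13P and P* = 7.5.
Then Q* = 2543 - 8(7.5) = 2483.

P* = 7.5, Q* = 2483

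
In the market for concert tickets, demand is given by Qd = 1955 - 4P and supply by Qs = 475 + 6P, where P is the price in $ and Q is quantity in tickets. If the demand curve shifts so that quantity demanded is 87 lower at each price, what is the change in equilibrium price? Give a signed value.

Equating demand and supply, 1955 - 4P = 475 + 6P gives 10P = 1480, so P* = 148.
Then Q* = 1955 - 4(148) = 1363.
After the shift, demand is Qd = 1868 - 4P.
The new intersection has 1393 = 10P, i.e. P = 139.3, Q = 1310.8.
ΔP = 139.3 - 148 = -8.7.

ΔP = -8.7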